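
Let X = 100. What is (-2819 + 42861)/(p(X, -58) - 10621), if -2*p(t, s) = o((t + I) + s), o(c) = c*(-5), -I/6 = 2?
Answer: -20021/5273 ≈ -3.7969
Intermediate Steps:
I = -12 (I = -6*2 = -12)
o(c) = -5*c
p(t, s) = -30 + 5*s/2 + 5*t/2 (p(t, s) = -(-5)*((t - 12) + s)/2 = -(-5)*((-12 + t) + s)/2 = -(-5)*(-12 + s + t)/2 = -(60 - 5*s - 5*t)/2 = -30 + 5*s/2 + 5*t/2)
(-2819 + 42861)/(p(X, -58) - 10621) = (-2819 + 42861)/((-30 + (5/2)*(-58) + (5/2)*100) - 10621) = 40042/((-30 - 145 + 250) - 10621) = 40042/(75 - 10621) = 40042/(-10546) = 40042*(-1/10546) = -20021/5273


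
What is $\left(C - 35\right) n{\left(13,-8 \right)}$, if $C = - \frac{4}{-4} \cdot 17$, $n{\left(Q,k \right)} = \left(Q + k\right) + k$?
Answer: $54$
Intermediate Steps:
$n{\left(Q,k \right)} = Q + 2 k$
$C = 17$ ($C = \left(-4\right) \left(- \frac{1}{4}\right) 17 = 1 \cdot 17 = 17$)
$\left(C - 35\right) n{\left(13,-8 \right)} = \left(17 - 35\right) \left(13 + 2 \left(-8\right)\right) = - 18 \left(13 - 16\right) = \left(-18\right) \left(-3\right) = 54$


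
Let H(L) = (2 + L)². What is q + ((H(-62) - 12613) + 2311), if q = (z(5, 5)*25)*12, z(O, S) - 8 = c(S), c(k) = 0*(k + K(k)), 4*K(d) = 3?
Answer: -4302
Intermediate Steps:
K(d) = ¾ (K(d) = (¼)*3 = ¾)
c(k) = 0 (c(k) = 0*(k + ¾) = 0*(¾ + k) = 0)
z(O, S) = 8 (z(O, S) = 8 + 0 = 8)
q = 2400 (q = (8*25)*12 = 200*12 = 2400)
q + ((H(-62) - 12613) + 2311) = 2400 + (((2 - 62)² - 12613) + 2311) = 2400 + (((-60)² - 12613) + 2311) = 2400 + ((3600 - 12613) + 2311) = 2400 + (-9013 + 2311) = 2400 - 6702 = -4302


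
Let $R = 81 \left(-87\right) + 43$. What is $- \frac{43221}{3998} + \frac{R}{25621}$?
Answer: $- \frac{1135367233}{102432758} \approx -11.084$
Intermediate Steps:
$R = -7004$ ($R = -7047 + 43 = -7004$)
$- \frac{43221}{3998} + \frac{R}{25621} = - \frac{43221}{3998} - \frac{7004}{25621} = - \frac{1135367233}{102432758}$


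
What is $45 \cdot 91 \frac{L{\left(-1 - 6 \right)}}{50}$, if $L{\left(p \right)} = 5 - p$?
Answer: $\frac{4914}{5} \approx 982.8$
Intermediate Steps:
$45 \cdot 91 \frac{L{\left(-1 - 6 \right)}}{50} = 45 \cdot 91 \frac{5 - \left(-1 - 6\right)}{50} = 4095 \left(5 - \left(-1 - 6\right)\right) \frac{1}{50} = 4095 \left(5 - -7\right) \frac{1}{50} = 4095 \left(5 + 7\right) \frac{1}{50} = 4095 \cdot 12 \cdot \frac{1}{50} = 4095 \cdot \frac{6}{25} = \frac{4914}{5}$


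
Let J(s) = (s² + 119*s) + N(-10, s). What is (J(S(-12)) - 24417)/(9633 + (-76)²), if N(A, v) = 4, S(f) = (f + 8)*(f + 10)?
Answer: -23397/15409 ≈ -1.5184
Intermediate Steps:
S(f) = (8 + f)*(10 + f)
J(s) = 4 + s² + 119*s (J(s) = (s² + 119*s) + 4 = 4 + s² + 119*s)
(J(S(-12)) - 24417)/(9633 + (-76)²) = ((4 + (80 + (-12)² + 18*(-12))² + 119*(80 + (-12)² + 18*(-12))) - 24417)/(9633 + (-76)²) = ((4 + (80 + 144 - 216)² + 119*(80 + 144 - 216)) - 24417)/(9633 + 5776) = ((4 + 8² + 119*8) - 24417)/15409 = ((4 + 64 + 952) - 24417)*(1/15409) = (1020 - 24417)*(1/15409) = -23397*1/15409 = -23397/15409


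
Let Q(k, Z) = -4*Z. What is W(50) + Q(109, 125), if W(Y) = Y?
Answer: -450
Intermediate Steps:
W(50) + Q(109, 125) = 50 - 4*125 = 50 - 500 = -450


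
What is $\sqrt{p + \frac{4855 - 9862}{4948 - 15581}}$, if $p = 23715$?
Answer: $\frac{\sqrt{54720152634}}{1519} \approx 154.0$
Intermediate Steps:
$\sqrt{p + \frac{4855 - 9862}{4948 - 15581}} = \sqrt{23715 + \frac{4855 - 9862}{4948 - 15581}} = \sqrt{23715 + \frac{4855 - 9862}{-10633}} = \sqrt{23715 + \left(4855 - 9862\right) \left(- \frac{1}{10633}\right)} = \sqrt{23715 - - \frac{5007}{10633}} = \sqrt{23715 + \frac{5007}{10633}} = \sqrt{\frac{252166602}{10633}} = \frac{\sqrt{54720152634}}{1519}$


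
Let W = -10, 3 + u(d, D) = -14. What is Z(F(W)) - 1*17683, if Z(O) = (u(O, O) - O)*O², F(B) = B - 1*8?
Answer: -17359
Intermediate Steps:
u(d, D) = -17 (u(d, D) = -3 - 14 = -17)
F(B) = -8 + B (F(B) = B - 8 = -8 + B)
Z(O) = O²*(-17 - O) (Z(O) = (-17 - O)*O² = O²*(-17 - O))
Z(F(W)) - 1*17683 = (-8 - 10)²*(-17 - (-8 - 10)) - 1*17683 = (-18)²*(-17 - 1*(-18)) - 17683 = 324*(-17 + 18) - 17683 = 324*1 - 17683 = 324 - 17683 = -17359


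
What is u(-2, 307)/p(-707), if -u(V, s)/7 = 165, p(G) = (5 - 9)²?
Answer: -1155/16 ≈ -72.188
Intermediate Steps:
p(G) = 16 (p(G) = (-4)² = 16)
u(V, s) = -1155 (u(V, s) = -7*165 = -1155)
u(-2, 307)/p(-707) = -1155/16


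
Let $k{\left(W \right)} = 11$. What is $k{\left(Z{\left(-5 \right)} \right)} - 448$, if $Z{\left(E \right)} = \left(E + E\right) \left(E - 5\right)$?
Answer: $-437$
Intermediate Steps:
$Z{\left(E \right)} = 2 E \left(-5 + E\right)$
$k{\left(Z{\left(-5 \right)} \right)} - 448 = 11 - 448 = -437$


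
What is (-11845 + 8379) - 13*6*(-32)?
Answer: -970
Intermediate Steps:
(-11845 + 8379) - 13*6*(-32) = -3466 - 78*(-32) = -3466 + 2496 = -970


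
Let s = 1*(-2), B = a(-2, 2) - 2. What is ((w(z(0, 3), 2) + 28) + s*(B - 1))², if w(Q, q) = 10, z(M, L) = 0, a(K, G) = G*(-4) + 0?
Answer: 3600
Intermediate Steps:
a(K, G) = -4*G (a(K, G) = -4*G + 0 = -4*G)
B = -10 (B = -4*2 - 2 = -8 - 2 = -10)
s = -2
((w(z(0, 3), 2) + 28) + s*(B - 1))² = ((10 + 28) - 2*(-10 - 1))² = (38 - 2*(-11))² = (38 + 22)² = 60² = 3600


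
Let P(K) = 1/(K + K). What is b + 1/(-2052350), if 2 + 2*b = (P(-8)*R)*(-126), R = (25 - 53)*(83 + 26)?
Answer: -49331310777/4104700 ≈ -12018.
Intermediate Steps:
P(K) = 1/(2*K)
R = -3052 (R = -28*109 = -3052)
b = -48073/4 (b = -1 + ((((½)/(-8))*(-3052))*(-126))/2 = -1 + ((((½)*(-⅛))*(-3052))*(-126))/2 = -1 + (-1/16*(-3052)*(-126))/2 = -1 + ((763/4)*(-126))/2 = -1 + (½)*(-48069/2) = -1 - 48069/4 = -48073/4 ≈ -12018.)
b + 1/(-2052350) = -48073/4 + 1/(-2052350) = -48073/4 - 1/2052350 = -49331310777/4104700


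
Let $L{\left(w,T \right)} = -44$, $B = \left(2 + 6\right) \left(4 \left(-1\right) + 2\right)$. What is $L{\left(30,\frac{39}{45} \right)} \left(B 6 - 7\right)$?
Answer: $4532$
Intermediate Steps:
$B = -16$ ($B = 8 \left(-4 + 2\right) = 8 \left(-2\right) = -16$)
$L{\left(30,\frac{39}{45} \right)} \left(B 6 - 7\right) = - 44 \left(\left(-16\right) 6 - 7\right) = - 44 \left(-96 - 7\right) = \left(-44\right) \left(-103\right) = 4532$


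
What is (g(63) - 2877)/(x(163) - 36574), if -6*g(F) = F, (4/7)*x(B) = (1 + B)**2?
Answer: -175/636 ≈ -0.27516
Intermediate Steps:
x(B) = 7*(1 + B)**2/4
g(F) = -F/6
(g(63) - 2877)/(x(163) - 36574) = (-1/6*63 - 2877)/(7*(1 + 163)**2/4 - 36574) = (-21/2 - 2877)/((7/4)*164**2 - 36574) = -5775/(2*((7/4)*26896 - 36574)) = -5775/(2*(47068 - 36574)) = -5775/2/10494 = -5775/2*1/10494 = -175/636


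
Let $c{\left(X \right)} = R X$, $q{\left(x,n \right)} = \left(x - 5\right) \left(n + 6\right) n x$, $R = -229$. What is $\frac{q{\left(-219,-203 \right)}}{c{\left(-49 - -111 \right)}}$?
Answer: $- \frac{980899248}{7099} \approx -1.3817 \cdot 10^{5}$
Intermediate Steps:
$q{\left(x,n \right)} = n x \left(-5 + x\right) \left(6 + n\right)$ ($q{\left(x,n \right)} = \left(-5 + x\right) \left(6 + n\right) n x = n \left(-5 + x\right) \left(6 + n\right) x = n x \left(-5 + x\right) \left(6 + n\right)$)
$c{\left(X \right)} = - 229 X$
$\frac{q{\left(-219,-203 \right)}}{c{\left(-49 - -111 \right)}} = \frac{\left(-203\right) \left(-219\right) \left(-30 - -1015 + 6 \left(-219\right) - -44457\right)}{\left(-229\right) \left(-49 - -111\right)} = \frac{\left(-203\right) \left(-219\right) \left(-30 + 1015 - 1314 + 44457\right)}{\left(-229\right) \left(-49 + 111\right)} = \frac{\left(-203\right) \left(-219\right) 44128}{\left(-229\right) 62} = \frac{1961798496}{-14198} = 1961798496 \left(- \frac{1}{14198}\right) = - \frac{980899248}{7099}$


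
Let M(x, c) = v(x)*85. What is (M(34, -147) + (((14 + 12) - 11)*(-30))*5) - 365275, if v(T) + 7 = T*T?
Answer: -269860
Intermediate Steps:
v(T) = -7 + T² (v(T) = -7 + T*T = -7 + T²)
M(x, c) = -595 + 85*x² (M(x, c) = (-7 + x²)*85 = -595 + 85*x²)
(M(34, -147) + (((14 + 12) - 11)*(-30))*5) - 365275 = ((-595 + 85*34²) + (((14 + 12) - 11)*(-30))*5) - 365275 = ((-595 + 85*1156) + ((26 - 11)*(-30))*5) - 365275 = ((-595 + 98260) + (15*(-30))*5) - 365275 = (97665 - 450*5) - 365275 = (97665 - 2250) - 365275 = 95415 - 365275 = -269860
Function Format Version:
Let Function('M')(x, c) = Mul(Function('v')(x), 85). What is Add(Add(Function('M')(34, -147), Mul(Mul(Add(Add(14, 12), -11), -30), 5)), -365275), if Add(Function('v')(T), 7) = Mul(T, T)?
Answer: -269860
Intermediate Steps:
Function('v')(T) = Add(-7, Pow(T, 2)) (Function('v')(T) = Add(-7, Mul(T, T)) = Add(-7, Pow(T, 2)))
Function('M')(x, c) = Add(-595, Mul(85, Pow(x, 2))) (Function('M')(x, c) = Mul(Add(-7, Pow(x, 2)), 85) = Add(-595, Mul(85, Pow(x, 2))))
Add(Add(Function('M')(34, -147), Mul(Mul(Add(Add(14, 12), -11), -30), 5)), -365275) = Add(Add(Add(-595, Mul(85, Pow(34, 2))), Mul(Mul(Add(Add(14, 12), -11), -30), 5)), -365275) = Add(Add(Add(-595, Mul(85, 1156)), Mul(Mul(Add(26, -11), -30), 5)), -365275) = Add(Add(Add(-595, 98260), Mul(Mul(15, -30), 5)), -365275) = Add(Add(97665, Mul(-450, 5)), -365275) = Add(Add(97665, -2250), -365275) = Add(95415, -365275) = -269860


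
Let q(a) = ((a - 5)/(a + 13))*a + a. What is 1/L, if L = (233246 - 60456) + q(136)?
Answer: 149/25783790 ≈ 5.7788e-6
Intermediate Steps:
q(a) = a + a*(-5 + a)/(13 + a) (q(a) = ((-5 + a)/(13 + a))*a + a = a*(-5 + a)/(13 + a) + a = a + a*(-5 + a)/(13 + a))
L = 25783790/149 (L = (233246 - 60456) + 2*136*(4 + 136)/(13 + 136) = 172790 + 2*136*140/149 = 172790 + 2*136*(1/149)*140 = 172790 + 38080/149 = 25783790/149 ≈ 1.7305e+5)
1/L = 1/(25783790/149) = 149/25783790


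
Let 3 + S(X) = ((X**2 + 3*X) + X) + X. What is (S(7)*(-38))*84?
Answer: -258552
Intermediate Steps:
S(X) = -3 + X**2 + 5*X (S(X) = -3 + (((X**2 + 3*X) + X) + X) = -3 + ((X**2 + 4*X) + X) = -3 + (X**2 + 5*X) = -3 + X**2 + 5*X)
(S(7)*(-38))*84 = ((-3 + 7**2 + 5*7)*(-38))*84 = ((-3 + 49 + 35)*(-38))*84 = (81*(-38))*84 = -3078*84 = -258552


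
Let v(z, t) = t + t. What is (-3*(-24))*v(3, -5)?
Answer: -720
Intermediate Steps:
v(z, t) = 2*t
(-3*(-24))*v(3, -5) = (-3*(-24))*(2*(-5)) = 72*(-10) = -720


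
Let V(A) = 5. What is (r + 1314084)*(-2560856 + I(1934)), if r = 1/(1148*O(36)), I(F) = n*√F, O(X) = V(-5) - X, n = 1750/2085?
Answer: -29940005533217674/8897 + 1169140534775*√1934/1060014 ≈ -3.3651e+12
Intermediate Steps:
n = 350/417 (n = 1750*(1/2085) = 350/417 ≈ 0.83933)
O(X) = 5 - X
I(F) = 350*√F/417
r = -1/35588 (r = 1/(1148*(5 - 1*36)) = 1/(1148*(5 - 36)) = 1/(1148*(-31)) = 1/(-35588) = -1/35588 ≈ -2.8099e-5)
(r + 1314084)*(-2560856 + I(1934)) = (-1/35588 + 1314084)*(-2560856 + 350*√1934/417) = 46765621391*(-2560856 + 350*√1934/417)/35588 = -29940005533217674/8897 + 1169140534775*√1934/1060014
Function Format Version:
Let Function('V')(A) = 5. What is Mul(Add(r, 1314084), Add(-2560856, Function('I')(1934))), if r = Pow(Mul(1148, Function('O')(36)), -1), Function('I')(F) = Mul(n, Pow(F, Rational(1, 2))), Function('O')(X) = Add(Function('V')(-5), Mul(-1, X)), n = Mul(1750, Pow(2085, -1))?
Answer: Add(Rational(-29940005533217674, 8897), Mul(Rational(1169140534775, 1060014), Pow(1934, Rational(1, 2)))) ≈ -3.3651e+12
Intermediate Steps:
n = Rational(350, 417) (n = Mul(1750, Rational(1, 2085)) = Rational(350, 417) ≈ 0.83933)
Function('O')(X) = Add(5, Mul(-1, X))
Function('I')(F) = Mul(Rational(350, 417), Pow(F, Rational(1, 2)))
r = Rational(-1, 35588) (r = Pow(Mul(1148, Add(5, Mul(-1, 36))), -1) = Pow(Mul(1148, Add(5, -36)), -1) = Pow(Mul(1148, -31), -1) = Pow(-35588, -1) = Rational(-1, 35588) ≈ -2.8099e-5)
Mul(Add(r, 1314084), Add(-2560856, Function('I')(1934))) = Mul(Add(Rational(-1, 35588), 1314084), Add(-2560856, Mul(Rational(350, 417), Pow(1934, Rational(1, 2))))) = Mul(Rational(46765621391, 35588), Add(-2560856, Mul(Rational(350, 417), Pow(1934, Rational(1, 2))))) = Add(Rational(-29940005533217674, 8897), Mul(Rational(1169140534775, 1060014), Pow(1934, Rational(1, 2))))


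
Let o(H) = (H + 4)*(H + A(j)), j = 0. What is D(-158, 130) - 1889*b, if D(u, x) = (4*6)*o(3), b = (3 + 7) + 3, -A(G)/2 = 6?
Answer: -26069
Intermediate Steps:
A(G) = -12 (A(G) = -2*6 = -12)
o(H) = (-12 + H)*(4 + H) (o(H) = (H + 4)*(H - 12) = (4 + H)*(-12 + H) = (-12 + H)*(4 + H))
b = 13 (b = 10 + 3 = 13)
D(u, x) = -1512 (D(u, x) = (4*6)*(-48 + 3² - 8*3) = 24*(-48 + 9 - 24) = 24*(-63) = -1512)
D(-158, 130) - 1889*b = -1512 - 1889*13 = -1512 - 24557 = -26069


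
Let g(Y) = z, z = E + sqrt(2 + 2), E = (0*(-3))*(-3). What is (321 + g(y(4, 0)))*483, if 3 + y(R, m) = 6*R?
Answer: 156009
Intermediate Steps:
E = 0 (E = 0*(-3) = 0)
z = 2 (z = 0 + sqrt(2 + 2) = 0 + sqrt(4) = 0 + 2 = 2)
y(R, m) = -3 + 6*R
g(Y) = 2
(321 + g(y(4, 0)))*483 = (321 + 2)*483 = 323*483 = 156009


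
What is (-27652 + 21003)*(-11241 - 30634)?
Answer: 278426875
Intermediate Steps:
(-27652 + 21003)*(-11241 - 30634) = -6649*(-41875) = 278426875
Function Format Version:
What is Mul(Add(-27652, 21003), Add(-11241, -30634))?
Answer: 278426875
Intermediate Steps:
Mul(Add(-27652, 21003), Add(-11241, -30634)) = Mul(-6649, -41875) = 278426875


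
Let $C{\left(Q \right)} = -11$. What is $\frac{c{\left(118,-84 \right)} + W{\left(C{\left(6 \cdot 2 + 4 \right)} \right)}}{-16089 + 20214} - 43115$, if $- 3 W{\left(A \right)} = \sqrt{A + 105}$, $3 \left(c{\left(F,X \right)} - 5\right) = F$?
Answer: $- \frac{533547992}{12375} - \frac{\sqrt{94}}{12375} \approx -43115.0$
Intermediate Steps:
$c{\left(F,X \right)} = 5 + \frac{F}{3}$
$W{\left(A \right)} = - \frac{\sqrt{105 + A}}{3}$ ($W{\left(A \right)} = - \frac{\sqrt{A + 105}}{3} = - \frac{\sqrt{105 + A}}{3}$)
$\frac{c{\left(118,-84 \right)} + W{\left(C{\left(6 \cdot 2 + 4 \right)} \right)}}{-16089 + 20214} - 43115 = \frac{\left(5 + \frac{1}{3} \cdot 118\right) - \frac{\sqrt{105 - 11}}{3}}{-16089 + 20214} - 43115 = \frac{\left(5 + \frac{118}{3}\right) - \frac{\sqrt{94}}{3}}{4125} - 43115 = \left(\frac{133}{3} - \frac{\sqrt{94}}{3}\right) \frac{1}{4125} - 43115 = \left(\frac{133}{12375} - \frac{\sqrt{94}}{12375}\right) - 43115 = - \frac{533547992}{12375} - \frac{\sqrt{94}}{12375}$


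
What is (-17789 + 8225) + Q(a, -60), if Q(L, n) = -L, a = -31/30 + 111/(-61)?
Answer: -17496899/1830 ≈ -9561.1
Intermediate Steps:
a = -5221/1830 (a = -31*1/30 + 111*(-1/61) = -31/30 - 111/61 = -5221/1830 ≈ -2.8530)
(-17789 + 8225) + Q(a, -60) = (-17789 + 8225) - 1*(-5221/1830) = -9564 + 5221/1830 = -17496899/1830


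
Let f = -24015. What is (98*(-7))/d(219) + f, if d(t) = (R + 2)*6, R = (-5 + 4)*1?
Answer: -72388/3 ≈ -24129.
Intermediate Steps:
R = -1 (R = -1*1 = -1)
d(t) = 6 (d(t) = (-1 + 2)*6 = 1*6 = 6)
(98*(-7))/d(219) + f = (98*(-7))/6 - 24015 = -686*⅙ - 24015 = -343/3 - 24015 = -72388/3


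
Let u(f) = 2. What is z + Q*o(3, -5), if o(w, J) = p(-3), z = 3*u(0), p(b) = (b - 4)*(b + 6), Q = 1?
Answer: -15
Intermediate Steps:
p(b) = (-4 + b)*(6 + b)
z = 6 (z = 3*2 = 6)
o(w, J) = -21 (o(w, J) = -24 + (-3)² + 2*(-3) = -24 + 9 - 6 = -21)
z + Q*o(3, -5) = 6 + 1*(-21) = 6 - 21 = -15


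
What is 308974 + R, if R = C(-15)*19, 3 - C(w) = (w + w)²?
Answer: 291931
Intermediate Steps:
C(w) = 3 - 4*w² (C(w) = 3 - (w + w)² = 3 - (2*w)² = 3 - 4*w²)
R = -17043 (R = (3 - 4*(-15)²)*19 = (3 - 4*225)*19 = (3 - 900)*19 = -897*19 = -17043)
308974 + R = 308974 - 17043 = 291931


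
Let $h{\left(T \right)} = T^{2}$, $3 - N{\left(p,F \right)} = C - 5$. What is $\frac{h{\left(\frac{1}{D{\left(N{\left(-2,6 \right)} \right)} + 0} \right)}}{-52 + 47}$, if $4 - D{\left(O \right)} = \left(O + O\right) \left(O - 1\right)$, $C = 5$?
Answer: $- \frac{1}{320} \approx -0.003125$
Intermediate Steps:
$N{\left(p,F \right)} = 3$ ($N{\left(p,F \right)} = 3 - \left(5 - 5\right) = 3 - 0 = 3 + 0 = 3$)
$D{\left(O \right)} = 4 - 2 O \left(-1 + O\right)$ ($D{\left(O \right)} = 4 - \left(O + O\right) \left(O - 1\right) = 4 - 2 O \left(-1 + O\right)$)
$\frac{h{\left(\frac{1}{D{\left(N{\left(-2,6 \right)} \right)} + 0} \right)}}{-52 + 47} = \frac{\left(\frac{1}{\left(4 - 2 \cdot 3^{2} + 2 \cdot 3\right) + 0}\right)^{2}}{-52 + 47} = \frac{\left(\frac{1}{\left(4 - 18 + 6\right) + 0}\right)^{2}}{-5} = \left(\frac{1}{\left(4 - 18 + 6\right) + 0}\right)^{2} \left(- \frac{1}{5}\right) = \left(\frac{1}{-8 + 0}\right)^{2} \left(- \frac{1}{5}\right) = \left(\frac{1}{-8}\right)^{2} \left(- \frac{1}{5}\right) = \left(- \frac{1}{8}\right)^{2} \left(- \frac{1}{5}\right) = \frac{1}{64} \left(- \frac{1}{5}\right) = - \frac{1}{320}$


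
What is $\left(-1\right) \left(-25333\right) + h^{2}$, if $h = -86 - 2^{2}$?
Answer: $33433$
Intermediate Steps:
$h = -90$ ($h = -86 - 4 = -90$)
$\left(-1\right) \left(-25333\right) + h^{2} = \left(-1\right) \left(-25333\right) + \left(-90\right)^{2} = 25333 + 8100 = 33433$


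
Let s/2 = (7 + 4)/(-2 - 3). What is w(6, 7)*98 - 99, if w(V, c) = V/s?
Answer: -2559/11 ≈ -232.64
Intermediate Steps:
s = -22/5 (s = 2*((7 + 4)/(-2 - 3)) = 2*(11/(-5)) = 2*(11*(-⅕)) = 2*(-11/5) = -22/5 ≈ -4.4000)
w(V, c) = -5*V/22 (w(V, c) = V/(-22/5) = V*(-5/22) = -5*V/22)
w(6, 7)*98 - 99 = -5/22*6*98 - 99 = -15/11*98 - 99 = -1470/11 - 99 = -2559/11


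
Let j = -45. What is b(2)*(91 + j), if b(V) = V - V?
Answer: 0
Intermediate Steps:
b(V) = 0
b(2)*(91 + j) = 0*(91 - 45) = 0*46 = 0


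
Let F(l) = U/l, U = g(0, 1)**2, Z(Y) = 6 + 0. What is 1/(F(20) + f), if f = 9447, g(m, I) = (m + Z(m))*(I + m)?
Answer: 5/47244 ≈ 0.00010583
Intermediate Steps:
Z(Y) = 6
g(m, I) = (6 + m)*(I + m) (g(m, I) = (m + 6)*(I + m) = (6 + m)*(I + m))
U = 36 (U = (0**2 + 6*1 + 6*0 + 1*0)**2 = (0 + 6 + 0 + 0)**2 = 6**2 = 36)
F(l) = 36/l
1/(F(20) + f) = 1/(36/20 + 9447) = 1/(36*(1/20) + 9447) = 1/(9/5 + 9447) = 1/(47244/5) = 5/47244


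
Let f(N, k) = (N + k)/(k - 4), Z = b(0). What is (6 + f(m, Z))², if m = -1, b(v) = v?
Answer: 625/16 ≈ 39.063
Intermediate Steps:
Z = 0
f(N, k) = (N + k)/(-4 + k)
(6 + f(m, Z))² = (6 + (-1 + 0)/(-4 + 0))² = (6 - 1/(-4))² = (6 - ¼*(-1))² = (6 + ¼)² = (25/4)² = 625/16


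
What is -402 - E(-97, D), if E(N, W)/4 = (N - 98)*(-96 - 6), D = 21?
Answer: -79962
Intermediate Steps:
E(N, W) = 39984 - 408*N (E(N, W) = 4*((N - 98)*(-96 - 6)) = 4*((-98 + N)*(-102)) = 4*(9996 - 102*N) = 39984 - 408*N)
-402 - E(-97, D) = -402 - (39984 - 408*(-97)) = -402 - (39984 + 39576) = -402 - 1*79560 = -402 - 79560 = -79962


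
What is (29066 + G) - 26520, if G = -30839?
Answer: -28293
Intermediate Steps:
(29066 + G) - 26520 = (29066 - 30839) - 26520 = -1773 - 26520 = -28293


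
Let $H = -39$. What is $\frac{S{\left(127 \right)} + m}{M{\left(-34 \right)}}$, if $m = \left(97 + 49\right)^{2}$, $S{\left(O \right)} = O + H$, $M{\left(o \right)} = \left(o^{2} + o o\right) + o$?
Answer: $\frac{10702}{1139} \approx 9.396$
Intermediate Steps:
$M{\left(o \right)} = o + 2 o^{2}$ ($M{\left(o \right)} = \left(o^{2} + o^{2}\right) + o = 2 o^{2} + o = o + 2 o^{2}$)
$S{\left(O \right)} = -39 + O$ ($S{\left(O \right)} = O - 39 = -39 + O$)
$m = 21316$ ($m = 146^{2} = 21316$)
$\frac{S{\left(127 \right)} + m}{M{\left(-34 \right)}} = \frac{\left(-39 + 127\right) + 21316}{\left(-34\right) \left(1 + 2 \left(-34\right)\right)} = \frac{88 + 21316}{\left(-34\right) \left(1 - 68\right)} = \frac{21404}{\left(-34\right) \left(-67\right)} = \frac{21404}{2278} = 21404 \cdot \frac{1}{2278} = \frac{10702}{1139}$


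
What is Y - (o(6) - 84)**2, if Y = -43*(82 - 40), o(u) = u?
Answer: -7890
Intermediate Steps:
Y = -1806 (Y = -43*42 = -1806)
Y - (o(6) - 84)**2 = -1806 - (6 - 84)**2 = -1806 - 1*(-78)**2 = -1806 - 1*6084 = -1806 - 6084 = -7890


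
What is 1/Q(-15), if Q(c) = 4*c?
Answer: -1/60 ≈ -0.016667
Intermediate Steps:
1/Q(-15) = 1/(4*(-15)) = 1/(-60) = -1/60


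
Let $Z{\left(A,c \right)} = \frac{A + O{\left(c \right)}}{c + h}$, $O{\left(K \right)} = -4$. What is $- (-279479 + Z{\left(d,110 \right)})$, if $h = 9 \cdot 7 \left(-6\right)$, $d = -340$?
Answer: $\frac{18725007}{67} \approx 2.7948 \cdot 10^{5}$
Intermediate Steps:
$h = -378$ ($h = 63 \left(-6\right) = -378$)
$Z{\left(A,c \right)} = \frac{-4 + A}{-378 + c}$ ($Z{\left(A,c \right)} = \frac{A - 4}{c - 378} = \frac{-4 + A}{-378 + c}$)
$- (-279479 + Z{\left(d,110 \right)}) = - (-279479 + \frac{-4 - 340}{-378 + 110}) = - (-279479 + \frac{1}{-268} \left(-344\right)) = - (-279479 - - \frac{86}{67}) = - (-279479 + \frac{86}{67}) = \left(-1\right) \left(- \frac{18725007}{67}\right) = \frac{18725007}{67}$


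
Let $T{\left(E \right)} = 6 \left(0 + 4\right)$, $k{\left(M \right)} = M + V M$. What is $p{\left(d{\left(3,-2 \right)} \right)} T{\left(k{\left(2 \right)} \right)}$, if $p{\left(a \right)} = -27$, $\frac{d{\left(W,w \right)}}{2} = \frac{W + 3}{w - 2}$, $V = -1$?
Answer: $-648$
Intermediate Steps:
$d{\left(W,w \right)} = \frac{2 \left(3 + W\right)}{-2 + w}$ ($d{\left(W,w \right)} = 2 \frac{W + 3}{w - 2} = 2 \frac{3 + W}{-2 + w} = \frac{2 \left(3 + W\right)}{-2 + w}$)
$k{\left(M \right)} = 0$ ($k{\left(M \right)} = M - M = 0$)
$T{\left(E \right)} = 24$ ($T{\left(E \right)} = 6 \cdot 4 = 24$)
$p{\left(d{\left(3,-2 \right)} \right)} T{\left(k{\left(2 \right)} \right)} = \left(-27\right) 24 = -648$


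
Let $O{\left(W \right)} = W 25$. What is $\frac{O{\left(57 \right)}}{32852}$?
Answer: $\frac{1425}{32852} \approx 0.043376$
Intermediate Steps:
$O{\left(W \right)} = 25 W$
$\frac{O{\left(57 \right)}}{32852} = \frac{25 \cdot 57}{32852} = 1425 \cdot \frac{1}{32852} = \frac{1425}{32852}$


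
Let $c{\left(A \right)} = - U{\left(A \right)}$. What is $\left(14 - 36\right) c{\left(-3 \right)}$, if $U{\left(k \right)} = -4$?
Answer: $-88$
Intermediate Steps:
$c{\left(A \right)} = 4$ ($c{\left(A \right)} = \left(-1\right) \left(-4\right) = 4$)
$\left(14 - 36\right) c{\left(-3 \right)} = \left(14 - 36\right) 4 = \left(-22\right) 4 = -88$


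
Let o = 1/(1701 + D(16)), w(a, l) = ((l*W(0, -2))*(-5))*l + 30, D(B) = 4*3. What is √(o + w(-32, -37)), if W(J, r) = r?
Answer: √40259544393/1713 ≈ 117.13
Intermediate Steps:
D(B) = 12
w(a, l) = 30 + 10*l² (w(a, l) = ((l*(-2))*(-5))*l + 30 = (-2*l*(-5))*l + 30 = (10*l)*l + 30 = 10*l² + 30 = 30 + 10*l²)
o = 1/1713 (o = 1/(1701 + 12) = 1/1713 ≈ 0.00058377)
√(o + w(-32, -37)) = √(1/1713 + (30 + 10*(-37)²)) = √(1/1713 + (30 + 10*1369)) = √(1/1713 + (30 + 13690)) = √(1/1713 + 13720) = √(23502361/1713) = √40259544393/1713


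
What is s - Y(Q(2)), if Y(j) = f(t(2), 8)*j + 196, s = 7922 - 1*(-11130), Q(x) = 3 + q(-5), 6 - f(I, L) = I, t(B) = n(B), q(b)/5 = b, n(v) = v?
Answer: 18944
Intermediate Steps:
q(b) = 5*b
t(B) = B
f(I, L) = 6 - I
Q(x) = -22 (Q(x) = 3 + 5*(-5) = 3 - 25 = -22)
s = 19052 (s = 7922 + 11130 = 19052)
Y(j) = 196 + 4*j (Y(j) = (6 - 1*2)*j + 196 = (6 - 2)*j + 196 = 4*j + 196 = 196 + 4*j)
s - Y(Q(2)) = 19052 - (196 + 4*(-22)) = 19052 - (196 - 88) = 19052 - 1*108 = 19052 - 108 = 18944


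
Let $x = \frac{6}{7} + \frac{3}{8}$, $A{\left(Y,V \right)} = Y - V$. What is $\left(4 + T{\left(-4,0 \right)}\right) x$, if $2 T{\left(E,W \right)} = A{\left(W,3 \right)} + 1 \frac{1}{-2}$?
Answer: $\frac{621}{224} \approx 2.7723$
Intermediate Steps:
$T{\left(E,W \right)} = - \frac{7}{4} + \frac{W}{2}$ ($T{\left(E,W \right)} = \frac{\left(W - 3\right) + 1 \frac{1}{-2}}{2} = \frac{\left(W - 3\right) + 1 \left(- \frac{1}{2}\right)}{2} = \frac{\left(-3 + W\right) - \frac{1}{2}}{2} = \frac{- \frac{7}{2} + W}{2} = - \frac{7}{4} + \frac{W}{2}$)
$x = \frac{69}{56}$ ($x = 6 \cdot \frac{1}{7} + 3 \cdot \frac{1}{8} = \frac{6}{7} + \frac{3}{8} = \frac{69}{56} \approx 1.2321$)
$\left(4 + T{\left(-4,0 \right)}\right) x = \left(4 + \left(- \frac{7}{4} + \frac{1}{2} \cdot 0\right)\right) \frac{69}{56} = \left(4 + \left(- \frac{7}{4} + 0\right)\right) \frac{69}{56} = \left(4 - \frac{7}{4}\right) \frac{69}{56} = \frac{9}{4} \cdot \frac{69}{56} = \frac{621}{224}$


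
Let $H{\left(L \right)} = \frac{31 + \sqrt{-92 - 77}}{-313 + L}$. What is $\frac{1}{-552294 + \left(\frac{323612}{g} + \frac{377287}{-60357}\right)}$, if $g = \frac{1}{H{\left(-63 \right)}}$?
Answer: $- \frac{9318485524767089649}{5397241167245511309749645} + \frac{180078194266659117 i}{5397241167245511309749645} \approx -1.7265 \cdot 10^{-6} + 3.3365 \cdot 10^{-8} i$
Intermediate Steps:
$H{\left(L \right)} = \frac{31 + 13 i}{-313 + L}$ ($H{\left(L \right)} = \frac{31 + \sqrt{-169}}{-313 + L} = \frac{31 + 13 i}{-313 + L}$)
$g = \frac{70688 \left(- \frac{31}{376} + \frac{13 i}{376}\right)}{565}$ ($g = \frac{1}{\frac{1}{-313 - 63} \left(31 + 13 i\right)} = \frac{1}{\frac{1}{-376} \left(31 + 13 i\right)} = \frac{1}{\left(- \frac{1}{376}\right) \left(31 + 13 i\right)} = \frac{1}{- \frac{31}{376} - \frac{13 i}{376}} = \frac{70688 \left(- \frac{31}{376} + \frac{13 i}{376}\right)}{565} \approx -10.315 + 4.3257 i$)
$\frac{1}{-552294 + \left(\frac{323612}{g} + \frac{377287}{-60357}\right)} = \frac{1}{-552294 + \left(\frac{323612}{- \frac{5828}{565} + \frac{2444 i}{565}} + \frac{377287}{-60357}\right)} = \frac{1}{-552294 + \left(323612 \frac{565 \left(- \frac{5828}{565} - \frac{2444 i}{565}\right)}{70688} + 377287 \left(- \frac{1}{60357}\right)\right)} = \frac{1}{-552294 - \left(\frac{377287}{60357} - \frac{45710195 \left(- \frac{5828}{565} - \frac{2444 i}{565}\right)}{17672}\right)} = \frac{1}{- \frac{33335186245}{60357} + \frac{45710195 \left(- \frac{5828}{565} - \frac{2444 i}{565}\right)}{17672}}$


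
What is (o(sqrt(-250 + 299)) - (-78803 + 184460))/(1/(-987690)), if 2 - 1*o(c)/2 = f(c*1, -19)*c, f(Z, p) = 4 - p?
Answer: 104670447750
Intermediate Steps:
o(c) = 4 - 46*c (o(c) = 4 - 2*(4 - 1*(-19))*c = 4 - 2*(4 + 19)*c = 4 - 46*c)
(o(sqrt(-250 + 299)) - (-78803 + 184460))/(1/(-987690)) = ((4 - 46*sqrt(-250 + 299)) - (-78803 + 184460))/(1/(-987690)) = ((4 - 46*sqrt(49)) - 1*105657)/(-1/987690) = ((4 - 46*7) - 105657)*(-987690) = ((4 - 322) - 105657)*(-987690) = (-318 - 105657)*(-987690) = -105975*(-987690) = 104670447750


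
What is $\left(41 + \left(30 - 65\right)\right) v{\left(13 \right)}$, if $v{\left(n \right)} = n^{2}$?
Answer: $1014$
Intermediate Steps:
$\left(41 + \left(30 - 65\right)\right) v{\left(13 \right)} = \left(41 + \left(30 - 65\right)\right) 13^{2} = \left(41 - 35\right) 169 = 6 \cdot 169 = 1014$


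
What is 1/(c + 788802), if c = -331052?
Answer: 1/457750 ≈ 2.1846e-6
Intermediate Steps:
1/(c + 788802) = 1/(-331052 + 788802) = 1/457750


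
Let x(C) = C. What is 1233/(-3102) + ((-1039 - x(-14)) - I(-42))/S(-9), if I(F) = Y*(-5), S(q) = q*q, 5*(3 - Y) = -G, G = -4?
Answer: -360589/27918 ≈ -12.916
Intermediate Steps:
Y = 11/5 (Y = 3 - (-1)*(-4)/5 = 3 - ⅕*4 = 3 - ⅘ = 11/5 ≈ 2.2000)
S(q) = q²
I(F) = -11 (I(F) = (11/5)*(-5) = -11)
1233/(-3102) + ((-1039 - x(-14)) - I(-42))/S(-9) = 1233/(-3102) + ((-1039 - 1*(-14)) - 1*(-11))/((-9)²) = 1233*(-1/3102) + ((-1039 + 14) + 11)/81 = -411/1034 + (-1025 + 11)*(1/81) = -411/1034 - 1014*1/81 = -411/1034 - 338/27 = -360589/27918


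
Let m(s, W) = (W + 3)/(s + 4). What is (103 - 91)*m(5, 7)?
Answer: 40/3 ≈ 13.333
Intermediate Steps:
m(s, W) = (3 + W)/(4 + s)
(103 - 91)*m(5, 7) = (103 - 91)*((3 + 7)/(4 + 5)) = 12*(10/9) = 40/3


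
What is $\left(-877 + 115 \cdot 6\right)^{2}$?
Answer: $34969$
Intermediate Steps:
$\left(-877 + 115 \cdot 6\right)^{2} = \left(-877 + 690\right)^{2} = \left(-187\right)^{2} = 34969$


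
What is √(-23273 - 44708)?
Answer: I*√67981 ≈ 260.73*I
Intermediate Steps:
√(-23273 - 44708) = √(-67981) = I*√67981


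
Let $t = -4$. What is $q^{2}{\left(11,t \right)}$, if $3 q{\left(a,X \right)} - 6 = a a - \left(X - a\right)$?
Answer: $\frac{20164}{9} \approx 2240.4$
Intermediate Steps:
$q{\left(a,X \right)} = 2 - \frac{X}{3} + \frac{a}{3} + \frac{a^{2}}{3}$ ($q{\left(a,X \right)} = 2 + \frac{a a - \left(X - a\right)}{3} = 2 + \frac{a^{2} - \left(X - a\right)}{3} = 2 + \frac{a + a^{2} - X}{3} = 2 + \left(- \frac{X}{3} + \frac{a}{3} + \frac{a^{2}}{3}\right) = 2 - \frac{X}{3} + \frac{a}{3} + \frac{a^{2}}{3}$)
$q^{2}{\left(11,t \right)} = \left(2 - - \frac{4}{3} + \frac{1}{3} \cdot 11 + \frac{11^{2}}{3}\right)^{2} = \left(2 + \frac{4}{3} + \frac{11}{3} + \frac{1}{3} \cdot 121\right)^{2} = \left(2 + \frac{4}{3} + \frac{11}{3} + \frac{121}{3}\right)^{2} = \left(\frac{142}{3}\right)^{2} = \frac{20164}{9}$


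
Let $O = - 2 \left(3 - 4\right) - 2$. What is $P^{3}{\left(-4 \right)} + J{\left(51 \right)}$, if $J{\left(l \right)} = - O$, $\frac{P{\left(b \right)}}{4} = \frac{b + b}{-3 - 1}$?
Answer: $512$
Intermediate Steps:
$O = 0$ ($O = \left(-2\right) \left(-1\right) - 2 = 2 - 2 = 0$)
$P{\left(b \right)} = - 2 b$ ($P{\left(b \right)} = 4 \frac{b + b}{-3 - 1} = 4 \frac{2 b}{-4} = 4 \cdot 2 b \left(- \frac{1}{4}\right) = 4 \left(- \frac{b}{2}\right) = - 2 b$)
$J{\left(l \right)} = 0$ ($J{\left(l \right)} = \left(-1\right) 0 = 0$)
$P^{3}{\left(-4 \right)} + J{\left(51 \right)} = \left(\left(-2\right) \left(-4\right)\right)^{3} + 0 = 8^{3} + 0 = 512 + 0 = 512$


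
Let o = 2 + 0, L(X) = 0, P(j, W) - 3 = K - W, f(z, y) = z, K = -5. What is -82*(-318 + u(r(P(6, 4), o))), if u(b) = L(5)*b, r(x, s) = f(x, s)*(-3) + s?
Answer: 26076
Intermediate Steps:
P(j, W) = -2 - W (P(j, W) = 3 + (-5 - W) = -2 - W)
o = 2
r(x, s) = s - 3*x (r(x, s) = x*(-3) + s = -3*x + s = s - 3*x)
u(b) = 0 (u(b) = 0*b = 0)
-82*(-318 + u(r(P(6, 4), o))) = -82*(-318 + 0) = -82*(-318) = 26076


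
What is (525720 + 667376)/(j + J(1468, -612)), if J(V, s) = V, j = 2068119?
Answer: 1193096/2069587 ≈ 0.57649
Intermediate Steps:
(525720 + 667376)/(j + J(1468, -612)) = (525720 + 667376)/(2068119 + 1468) = 1193096/2069587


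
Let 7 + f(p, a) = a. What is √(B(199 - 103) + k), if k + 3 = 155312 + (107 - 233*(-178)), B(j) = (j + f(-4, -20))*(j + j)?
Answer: √210138 ≈ 458.41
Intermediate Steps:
f(p, a) = -7 + a
B(j) = 2*j*(-27 + j) (B(j) = (j + (-7 - 20))*(j + j) = (j - 27)*(2*j) = (-27 + j)*(2*j) = 2*j*(-27 + j))
k = 196890 (k = -3 + (155312 + (107 - 233*(-178))) = -3 + (155312 + (107 + 41474)) = -3 + (155312 + 41581) = -3 + 196893 = 196890)
√(B(199 - 103) + k) = √(2*(199 - 103)*(-27 + (199 - 103)) + 196890) = √(2*96*(-27 + 96) + 196890) = √(2*96*69 + 196890) = √(13248 + 196890) = √210138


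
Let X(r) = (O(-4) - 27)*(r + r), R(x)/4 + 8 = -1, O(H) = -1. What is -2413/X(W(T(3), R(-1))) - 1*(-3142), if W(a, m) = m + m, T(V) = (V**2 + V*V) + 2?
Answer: 12666131/4032 ≈ 3141.4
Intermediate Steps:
R(x) = -36 (R(x) = -32 + 4*(-1) = -32 - 4 = -36)
T(V) = 2 + 2*V**2 (T(V) = (V**2 + V**2) + 2 = 2*V**2 + 2 = 2 + 2*V**2)
W(a, m) = 2*m
X(r) = -56*r (X(r) = (-1 - 27)*(r + r) = -56*r)
-2413/X(W(T(3), R(-1))) - 1*(-3142) = -2413/((-112*(-36))) - 1*(-3142) = -2413/((-56*(-72))) + 3142 = -2413/4032 + 3142 = 12666131/4032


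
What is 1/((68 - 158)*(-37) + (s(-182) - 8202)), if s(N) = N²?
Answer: 1/28252 ≈ 3.5396e-5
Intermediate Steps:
1/((68 - 158)*(-37) + (s(-182) - 8202)) = 1/((68 - 158)*(-37) + ((-182)² - 8202)) = 1/(-90*(-37) + (33124 - 8202)) = 1/(3330 + 24922) = 1/28252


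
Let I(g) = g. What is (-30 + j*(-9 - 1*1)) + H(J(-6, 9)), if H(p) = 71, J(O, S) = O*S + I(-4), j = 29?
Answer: -249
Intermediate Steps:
J(O, S) = -4 + O*S (J(O, S) = O*S - 4 = -4 + O*S)
(-30 + j*(-9 - 1*1)) + H(J(-6, 9)) = (-30 + 29*(-9 - 1*1)) + 71 = (-30 + 29*(-9 - 1)) + 71 = (-30 + 29*(-10)) + 71 = (-30 - 290) + 71 = -320 + 71 = -249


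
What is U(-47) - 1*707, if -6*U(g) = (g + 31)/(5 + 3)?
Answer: -2120/3 ≈ -706.67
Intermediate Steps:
U(g) = -31/48 - g/48 (U(g) = -(g + 31)/(6*(5 + 3)) = -(31 + g)/(6*8) = -(31/8 + g/8)/6 = -31/48 - g/48)
U(-47) - 1*707 = (-31/48 - 1/48*(-47)) - 1*707 = (-31/48 + 47/48) - 707 = 1/3 - 707 = -2120/3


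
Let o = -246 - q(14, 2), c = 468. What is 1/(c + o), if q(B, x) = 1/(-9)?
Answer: 9/1999 ≈ 0.0045023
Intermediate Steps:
q(B, x) = -1/9
o = -2213/9 (o = -246 - 1*(-1/9) = -246 + 1/9 = -2213/9 ≈ -245.89)
1/(c + o) = 1/(468 - 2213/9) = 1/(1999/9) = 9/1999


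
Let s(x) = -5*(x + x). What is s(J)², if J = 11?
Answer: 12100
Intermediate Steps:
s(x) = -10*x
s(J)² = (-10*11)² = (-110)² = 12100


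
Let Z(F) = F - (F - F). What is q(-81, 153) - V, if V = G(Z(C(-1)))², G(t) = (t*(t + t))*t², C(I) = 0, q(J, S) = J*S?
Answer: -12393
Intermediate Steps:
Z(F) = F (Z(F) = F - 1*0 = F + 0 = F)
G(t) = 2*t⁴ (G(t) = (t*(2*t))*t² = (2*t²)*t² = 2*t⁴)
V = 0 (V = (2*0⁴)² = (2*0)² = 0² = 0)
q(-81, 153) - V = -81*153 - 1*0 = -12393 + 0 = -12393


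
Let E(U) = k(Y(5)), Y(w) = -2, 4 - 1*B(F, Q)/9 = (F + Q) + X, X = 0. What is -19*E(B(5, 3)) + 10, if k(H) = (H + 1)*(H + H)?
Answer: -66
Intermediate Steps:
B(F, Q) = 36 - 9*F - 9*Q (B(F, Q) = 36 - 9*((F + Q) + 0) = 36 - 9*(F + Q) = 36 + (-9*F - 9*Q) = 36 - 9*F - 9*Q)
k(H) = 2*H*(1 + H) (k(H) = (1 + H)*(2*H) = 2*H*(1 + H))
E(U) = 4 (E(U) = 2*(-2)*(1 - 2) = 2*(-2)*(-1) = 4)
-19*E(B(5, 3)) + 10 = -19*4 + 10 = -76 + 10 = -66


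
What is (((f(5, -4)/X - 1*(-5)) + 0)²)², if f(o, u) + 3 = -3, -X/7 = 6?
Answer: 1679616/2401 ≈ 699.55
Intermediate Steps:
X = -42 (X = -7*6 = -42)
f(o, u) = -6 (f(o, u) = -3 - 3 = -6)
(((f(5, -4)/X - 1*(-5)) + 0)²)² = (((-6/(-42) - 1*(-5)) + 0)²)² = (((-6*(-1/42) + 5) + 0)²)² = (((⅐ + 5) + 0)²)² = ((36/7 + 0)²)² = ((36/7)²)² = (1296/49)² = 1679616/2401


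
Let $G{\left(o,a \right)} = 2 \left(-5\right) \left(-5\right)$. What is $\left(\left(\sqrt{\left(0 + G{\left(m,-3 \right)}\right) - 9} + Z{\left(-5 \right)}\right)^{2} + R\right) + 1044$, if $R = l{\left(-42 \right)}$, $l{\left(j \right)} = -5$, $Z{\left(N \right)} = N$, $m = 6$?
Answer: $1105 - 10 \sqrt{41} \approx 1041.0$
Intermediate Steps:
$G{\left(o,a \right)} = 50$ ($G{\left(o,a \right)} = \left(-10\right) \left(-5\right) = 50$)
$R = -5$
$\left(\left(\sqrt{\left(0 + G{\left(m,-3 \right)}\right) - 9} + Z{\left(-5 \right)}\right)^{2} + R\right) + 1044 = \left(\left(\sqrt{\left(0 + 50\right) - 9} - 5\right)^{2} - 5\right) + 1044 = \left(\left(\sqrt{50 - 9} - 5\right)^{2} - 5\right) + 1044 = \left(\left(\sqrt{41} - 5\right)^{2} - 5\right) + 1044 = \left(\left(-5 + \sqrt{41}\right)^{2} - 5\right) + 1044 = \left(-5 + \left(-5 + \sqrt{41}\right)^{2}\right) + 1044 = 1039 + \left(-5 + \sqrt{41}\right)^{2}$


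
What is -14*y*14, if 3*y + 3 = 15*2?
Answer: -1764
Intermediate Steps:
y = 9 (y = -1 + (15*2)/3 = -1 + (⅓)*30 = -1 + 10 = 9)
-14*y*14 = -14*9*14 = -126*14 = -1764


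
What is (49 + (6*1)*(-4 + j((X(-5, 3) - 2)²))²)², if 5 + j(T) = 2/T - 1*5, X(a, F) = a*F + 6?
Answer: 320216458635649/214358881 ≈ 1.4938e+6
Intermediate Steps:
X(a, F) = 6 + F*a (X(a, F) = F*a + 6 = 6 + F*a)
j(T) = -10 + 2/T (j(T) = -5 + (2/T - 1*5) = -5 + (2/T - 5) = -5 + (-5 + 2/T) = -10 + 2/T)
(49 + (6*1)*(-4 + j((X(-5, 3) - 2)²))²)² = (49 + (6*1)*(-4 + (-10 + 2/(((6 + 3*(-5)) - 2)²)))²)² = (49 + 6*(-4 + (-10 + 2/(((6 - 15) - 2)²)))²)² = (49 + 6*(-4 + (-10 + 2/((-9 - 2)²)))²)² = (49 + 6*(-4 + (-10 + 2/((-11)²)))²)² = (49 + 6*(-4 + (-10 + 2/121))²)² = (49 + 6*(-4 - 1208/121)²)² = (49 + 6*(-1692/121)²)² = (49 + 6*(2862864/14641))² = (49 + 17177184/14641)² = (17894593/14641)² = 320216458635649/214358881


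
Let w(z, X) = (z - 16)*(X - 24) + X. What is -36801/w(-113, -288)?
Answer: -1363/1480 ≈ -0.92095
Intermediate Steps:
w(z, X) = X + (-24 + X)*(-16 + z) (w(z, X) = (-16 + z)*(-24 + X) + X = (-24 + X)*(-16 + z) + X = X + (-24 + X)*(-16 + z))
-36801/w(-113, -288) = -36801/(384 - 24*(-113) - 15*(-288) - 288*(-113)) = -36801/(384 + 2712 + 4320 + 32544) = -36801/39960 = -36801*1/39960 = -1363/1480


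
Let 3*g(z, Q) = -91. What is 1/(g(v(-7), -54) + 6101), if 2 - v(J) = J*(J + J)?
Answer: 3/18212 ≈ 0.00016473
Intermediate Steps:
v(J) = 2 - 2*J**2 (v(J) = 2 - J*(J + J) = 2 - J*2*J = 2 - 2*J**2)
g(z, Q) = -91/3 (g(z, Q) = (1/3)*(-91) = -91/3)
1/(g(v(-7), -54) + 6101) = 1/(-91/3 + 6101) = 1/(18212/3) = 3/18212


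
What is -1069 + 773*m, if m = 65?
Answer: 49176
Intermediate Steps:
-1069 + 773*m = -1069 + 773*65 = -1069 + 50245 = 49176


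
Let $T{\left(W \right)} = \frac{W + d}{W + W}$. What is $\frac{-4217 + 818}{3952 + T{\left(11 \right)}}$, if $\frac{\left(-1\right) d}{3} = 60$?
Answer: $- \frac{24926}{28925} \approx -0.86175$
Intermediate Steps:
$d = -180$ ($d = \left(-3\right) 60 = -180$)
$T{\left(W \right)} = \frac{-180 + W}{2 W}$ ($T{\left(W \right)} = \frac{W - 180}{W + W} = \frac{-180 + W}{2 W}$)
$\frac{-4217 + 818}{3952 + T{\left(11 \right)}} = \frac{-4217 + 818}{3952 + \frac{-180 + 11}{2 \cdot 11}} = - \frac{3399}{3952 + \frac{1}{2} \cdot \frac{1}{11} \left(-169\right)} = - \frac{3399}{3952 - \frac{169}{22}} = - \frac{3399}{\frac{86775}{22}} = \left(-3399\right) \frac{22}{86775} = - \frac{24926}{28925}$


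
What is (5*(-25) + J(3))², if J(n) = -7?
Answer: 17424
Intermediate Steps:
(5*(-25) + J(3))² = (5*(-25) - 7)² = (-125 - 7)² = (-132)² = 17424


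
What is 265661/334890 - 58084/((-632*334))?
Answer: 9441199991/8836407540 ≈ 1.0684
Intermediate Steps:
265661/334890 - 58084/((-632*334)) = 265661*(1/334890) - 58084/(-211088) = 265661/334890 - 58084*(-1/211088) = 265661/334890 + 14521/52772 = 9441199991/8836407540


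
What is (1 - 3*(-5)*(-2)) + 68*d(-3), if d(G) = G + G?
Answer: -437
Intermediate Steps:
d(G) = 2*G
(1 - 3*(-5)*(-2)) + 68*d(-3) = (1 - 3*(-5)*(-2)) + 68*(2*(-3)) = (1 + 15*(-2)) + 68*(-6) = (1 - 30) - 408 = -29 - 408 = -437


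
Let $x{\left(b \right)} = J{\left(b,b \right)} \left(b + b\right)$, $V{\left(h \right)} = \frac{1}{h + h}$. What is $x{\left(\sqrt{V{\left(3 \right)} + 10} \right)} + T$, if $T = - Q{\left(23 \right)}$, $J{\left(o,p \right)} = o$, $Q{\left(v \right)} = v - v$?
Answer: $\frac{61}{3} \approx 20.333$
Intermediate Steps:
$Q{\left(v \right)} = 0$
$V{\left(h \right)} = \frac{1}{2 h}$
$x{\left(b \right)} = 2 b^{2}$ ($x{\left(b \right)} = b \left(b + b\right) = b 2 b = 2 b^{2}$)
$T = 0$ ($T = \left(-1\right) 0 = 0$)
$x{\left(\sqrt{V{\left(3 \right)} + 10} \right)} + T = 2 \left(\sqrt{\frac{1}{2 \cdot 3} + 10}\right)^{2} + 0 = 2 \left(\sqrt{\frac{1}{2} \cdot \frac{1}{3} + 10}\right)^{2} + 0 = 2 \left(\sqrt{\frac{1}{6} + 10}\right)^{2} + 0 = 2 \left(\sqrt{\frac{61}{6}}\right)^{2} + 0 = 2 \left(\frac{\sqrt{366}}{6}\right)^{2} + 0 = 2 \cdot \frac{61}{6} + 0 = \frac{61}{3} + 0 = \frac{61}{3}$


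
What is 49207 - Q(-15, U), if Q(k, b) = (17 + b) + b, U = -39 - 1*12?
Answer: 49292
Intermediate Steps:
U = -51 (U = -39 - 12 = -51)
Q(k, b) = 17 + 2*b
49207 - Q(-15, U) = 49207 - (17 + 2*(-51)) = 49207 - (17 - 102) = 49207 - 1*(-85) = 49207 + 85 = 49292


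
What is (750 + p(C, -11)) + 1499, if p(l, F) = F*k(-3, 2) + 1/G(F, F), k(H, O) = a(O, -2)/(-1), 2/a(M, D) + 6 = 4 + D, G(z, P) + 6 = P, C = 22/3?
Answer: 76277/34 ≈ 2243.4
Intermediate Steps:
C = 22/3 (C = 22*(⅓) = 22/3 ≈ 7.3333)
G(z, P) = -6 + P
a(M, D) = 2/(-2 + D) (a(M, D) = 2/(-6 + (4 + D)) = 2/(-2 + D))
k(H, O) = ½ (k(H, O) = (2/(-2 - 2))/(-1) = (2/(-4))*(-1) = (2*(-¼))*(-1) = -½*(-1) = ½)
p(l, F) = 1/(-6 + F) + F/2 (p(l, F) = F*(½) + 1/(-6 + F) = F/2 + 1/(-6 + F) = 1/(-6 + F) + F/2)
(750 + p(C, -11)) + 1499 = (750 + (2 - 11*(-6 - 11))/(2*(-6 - 11))) + 1499 = (750 + (½)*(2 - 11*(-17))/(-17)) + 1499 = (750 + (½)*(-1/17)*(2 + 187)) + 1499 = (750 + (½)*(-1/17)*189) + 1499 = (750 - 189/34) + 1499 = 25311/34 + 1499 = 76277/34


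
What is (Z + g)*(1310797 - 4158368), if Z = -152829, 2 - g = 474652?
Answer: 1786791003509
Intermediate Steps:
g = -474650 (g = 2 - 1*474652 = 2 - 474652 = -474650)
(Z + g)*(1310797 - 4158368) = (-152829 - 474650)*(1310797 - 4158368) = -627479*(-2847571) = 1786791003509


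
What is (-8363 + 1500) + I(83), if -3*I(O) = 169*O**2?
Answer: -1184830/3 ≈ -3.9494e+5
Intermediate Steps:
I(O) = -169*O**2/3
(-8363 + 1500) + I(83) = (-8363 + 1500) - 169/3*83**2 = -6863 - 169/3*6889 = -6863 - 1164241/3 = -1184830/3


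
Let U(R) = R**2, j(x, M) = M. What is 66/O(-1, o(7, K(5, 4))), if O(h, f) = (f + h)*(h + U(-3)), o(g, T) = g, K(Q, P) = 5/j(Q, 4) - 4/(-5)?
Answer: 11/8 ≈ 1.3750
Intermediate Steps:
K(Q, P) = 41/20 (K(Q, P) = 5/4 - 4/(-5) = 5*(1/4) - 4*(-1/5) = 5/4 + 4/5 = 41/20)
O(h, f) = (9 + h)*(f + h) (O(h, f) = (f + h)*(h + (-3)**2) = (f + h)*(h + 9) = (f + h)*(9 + h) = (9 + h)*(f + h))
66/O(-1, o(7, K(5, 4))) = 66/((-1)**2 + 9*7 + 9*(-1) + 7*(-1)) = 66/(1 + 63 - 9 - 7) = 66/48 = 66*(1/48) = 11/8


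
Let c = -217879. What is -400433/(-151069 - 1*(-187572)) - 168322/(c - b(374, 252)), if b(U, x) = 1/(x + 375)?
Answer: -25425378021670/2493339860701 ≈ -10.197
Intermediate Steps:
b(U, x) = 1/(375 + x)
-400433/(-151069 - 1*(-187572)) - 168322/(c - b(374, 252)) = -400433/(-151069 - 1*(-187572)) - 168322/(-217879 - 1/(375 + 252)) = -400433/(-151069 + 187572) - 168322/(-217879 - 1/627) = -400433/36503 - 168322/(-217879 - 1*1/627) = -400433*1/36503 - 168322/(-217879 - 1/627) = -400433/36503 - 168322/(-136610134/627) = -400433/36503 - 168322*(-627/136610134) = -400433/36503 + 52768947/68305067 = -25425378021670/2493339860701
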